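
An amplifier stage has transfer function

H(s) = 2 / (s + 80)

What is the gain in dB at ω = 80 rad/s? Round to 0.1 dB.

-35.1 dB

Substitute s = j80:
Numerator: 2 = 2 + j0
Denominator: (j80) + 80 = 80 + j80
|N| = √(2² + 0²) ≈ 2, ∠N ≈ 0.00°
|D| = √(80² + 80²) ≈ 113.14, ∠D ≈ 45.00°
|H| = 2 / 113.14 ≈ 0.017677
Gain = 20 log₁₀(0.017677) ≈ -35.05 dB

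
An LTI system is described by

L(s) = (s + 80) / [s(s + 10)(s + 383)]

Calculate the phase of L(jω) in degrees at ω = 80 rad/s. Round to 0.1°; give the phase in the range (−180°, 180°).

-139.7°

At s = jω = j80:
zero (s+80): 80 + j80 → |·| = √(80²+80²) = √12800 ≈ 113.14, ∠ = arctan(80/80) ≈ 45.00°
pole (s+10): 10 + j80 → |·| = √(10²+80²) = √6500 ≈ 80.623, ∠ = arctan(80/10) ≈ 82.87°
pole (s+383): 383 + j80 → |·| = √(383²+80²) = √153089 ≈ 391.27, ∠ = arctan(80/383) ≈ 11.80°
pole at origin: |s| = 80, ∠ = 90.00° (in denominator)
∠L = 45.00° − 184.67° = -139.67°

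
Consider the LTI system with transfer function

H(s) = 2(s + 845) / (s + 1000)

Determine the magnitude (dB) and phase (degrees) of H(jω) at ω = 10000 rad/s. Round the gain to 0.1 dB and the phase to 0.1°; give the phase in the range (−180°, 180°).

6.0 dB, 0.9°

At s = jω = j10000:
zero (s+845): 845 + j10000 → |·| = √(845²+10000²) = √100714025 ≈ 10036, ∠ = arctan(10000/845) ≈ 85.17°
pole (s+1000): 1000 + j10000 → |·| = √(1000²+10000²) = √101000000 ≈ 10050, ∠ = arctan(10000/1000) ≈ 84.29°
|H| = 2 · 10036 / 10050 ≈ 1.9972
Gain = 20 log₁₀(1.9972) ≈ 6.01 dB
∠H = 85.17° − 84.29° = 0.88°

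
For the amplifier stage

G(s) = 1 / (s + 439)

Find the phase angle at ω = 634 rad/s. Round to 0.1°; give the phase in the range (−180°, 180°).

-55.3°

Substitute s = j634:
Numerator: 1 = 1 + j0
Denominator: (j634) + 439 = 439 + j634
|N| = √(1² + 0²) ≈ 1, ∠N ≈ 0.00°
|D| = √(439² + 634²) ≈ 771.15, ∠D ≈ 55.30°
∠G = 0.00° − 55.30° = -55.30°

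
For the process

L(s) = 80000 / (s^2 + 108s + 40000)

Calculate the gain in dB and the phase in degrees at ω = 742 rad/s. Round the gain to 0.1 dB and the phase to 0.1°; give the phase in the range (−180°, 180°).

-16.2 dB, -171.1°

At s = jω = j742:
quadratic: (j742)² + 108·j742 + 40000 = -510564 + j80136 → |·| ≈ 5.1681e+05, ∠ ≈ 171.08°
|L| = 80000 / 5.1681e+05 ≈ 0.1548
Gain = 20 log₁₀(0.1548) ≈ -16.20 dB
∠L = 0.00° − 171.08° = -171.08°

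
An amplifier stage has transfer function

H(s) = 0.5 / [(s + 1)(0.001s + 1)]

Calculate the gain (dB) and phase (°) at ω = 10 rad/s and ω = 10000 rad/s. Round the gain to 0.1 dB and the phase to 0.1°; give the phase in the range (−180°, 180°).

At ω = 10 rad/s:
pole (1 + j10·1) = 1 + j10 → |·| ≈ 10.05, ∠ ≈ 84.29°
pole (1 + j10·0.001) = 1 + j0.01 → |·| ≈ 1, ∠ ≈ 0.57°
|H| = 0.5 · 1 / (10.05 · 1) ≈ 0.049751
Gain = 20 log₁₀(0.049751) ≈ -26.06 dB
∠H = (0°) − (84.29° + 0.57°) = -84.86°

At ω = 10000 rad/s:
pole (1 + j10000·1) = 1 + j10000 → |·| ≈ 10000, ∠ ≈ 89.99°
pole (1 + j10000·0.001) = 1 + j10 → |·| ≈ 10.05, ∠ ≈ 84.29°
|H| = 0.5 · 1 / (10000 · 10.05) ≈ 4.9751e-06
Gain = 20 log₁₀(4.9751e-06) ≈ -106.06 dB
∠H = (0°) − (89.99° + 84.29°) = -174.28°

ω = 10: -26.1 dB, -84.9°; ω = 10000: -106.1 dB, -174.3°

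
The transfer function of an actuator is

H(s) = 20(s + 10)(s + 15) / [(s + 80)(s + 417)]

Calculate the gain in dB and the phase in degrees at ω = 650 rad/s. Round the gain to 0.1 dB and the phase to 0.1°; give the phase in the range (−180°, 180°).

24.5 dB, 37.5°

At s = jω = j650:
zero (s+10): 10 + j650 → |·| = √(10²+650²) = √422600 ≈ 650.08, ∠ = arctan(650/10) ≈ 89.12°
zero (s+15): 15 + j650 → |·| = √(15²+650²) = √422725 ≈ 650.17, ∠ = arctan(650/15) ≈ 88.68°
pole (s+80): 80 + j650 → |·| = √(80²+650²) = √428900 ≈ 654.9, ∠ = arctan(650/80) ≈ 82.98°
pole (s+417): 417 + j650 → |·| = √(417²+650²) = √596389 ≈ 772.26, ∠ = arctan(650/417) ≈ 57.32°
|H| = 20 · 4.2266e+05 / 5.0575e+05 ≈ 16.714
Gain = 20 log₁₀(16.714) ≈ 24.46 dB
∠H = 177.80° − 140.30° = 37.50°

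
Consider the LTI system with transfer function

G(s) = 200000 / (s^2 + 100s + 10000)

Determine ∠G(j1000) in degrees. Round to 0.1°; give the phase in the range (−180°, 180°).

-174.2°

At s = jω = j1000:
quadratic: (j1000)² + 100·j1000 + 10000 = -990000 + j100000 → |·| ≈ 9.9504e+05, ∠ ≈ 174.23°
∠G = 0.00° − 174.23° = -174.23°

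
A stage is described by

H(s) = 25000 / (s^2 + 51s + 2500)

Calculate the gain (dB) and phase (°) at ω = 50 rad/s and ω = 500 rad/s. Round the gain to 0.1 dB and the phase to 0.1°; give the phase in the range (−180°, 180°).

At s = jω = j50:
quadratic: (j50)² + 51·j50 + 2500 = 0 + j2550 → |·| ≈ 2550, ∠ ≈ 90.00°
|H| = 25000 / 2550 ≈ 9.8039
Gain = 20 log₁₀(9.8039) ≈ 19.83 dB
∠H = 0.00° − 90.00° = -90.00°

At s = jω = j500:
quadratic: (j500)² + 51·j500 + 2500 = -247500 + j25500 → |·| ≈ 2.4881e+05, ∠ ≈ 174.12°
|H| = 25000 / 2.4881e+05 ≈ 0.10048
Gain = 20 log₁₀(0.10048) ≈ -19.96 dB
∠H = 0.00° − 174.12° = -174.12°

ω = 50: 19.8 dB, -90.0°; ω = 500: -20.0 dB, -174.1°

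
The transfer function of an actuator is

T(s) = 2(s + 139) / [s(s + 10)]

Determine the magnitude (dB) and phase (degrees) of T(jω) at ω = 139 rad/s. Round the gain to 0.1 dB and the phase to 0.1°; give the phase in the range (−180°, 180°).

At s = jω = j139:
zero (s+139): 139 + j139 → |·| = √(139²+139²) = √38642 ≈ 196.58, ∠ = arctan(139/139) ≈ 45.00°
pole (s+10): 10 + j139 → |·| = √(10²+139²) = √19421 ≈ 139.36, ∠ = arctan(139/10) ≈ 85.89°
pole at origin: |s| = 139, ∠ = 90.00° (in denominator)
|T| = 2 · 196.58 / 19371 ≈ 0.020296
Gain = 20 log₁₀(0.020296) ≈ -33.85 dB
∠T = 45.00° − 175.89° = -130.89°

-33.9 dB, -130.9°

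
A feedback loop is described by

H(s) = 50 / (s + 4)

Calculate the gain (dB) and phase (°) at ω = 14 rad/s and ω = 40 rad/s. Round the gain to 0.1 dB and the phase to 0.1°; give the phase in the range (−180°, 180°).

At s = jω = j14:
pole (s+4): 4 + j14 → |·| = √(4²+14²) = √212 ≈ 14.56, ∠ = arctan(14/4) ≈ 74.05°
|H| = 50 / 14.56 ≈ 3.4341
Gain = 20 log₁₀(3.4341) ≈ 10.72 dB
∠H = 0.00° − 74.05° = -74.05°

At s = jω = j40:
pole (s+4): 4 + j40 → |·| = √(4²+40²) = √1616 ≈ 40.2, ∠ = arctan(40/4) ≈ 84.29°
|H| = 50 / 40.2 ≈ 1.2438
Gain = 20 log₁₀(1.2438) ≈ 1.90 dB
∠H = 0.00° − 84.29° = -84.29°

ω = 14: 10.7 dB, -74.1°; ω = 40: 1.9 dB, -84.3°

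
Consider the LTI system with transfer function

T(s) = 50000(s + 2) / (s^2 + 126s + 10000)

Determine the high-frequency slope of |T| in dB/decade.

Each pole contributes −20 dB/decade at high frequency; each zero contributes +20 dB/decade.
Net: 1 zero(s) − 2 pole(s) → -20 dB/decade.

-20 dB/decade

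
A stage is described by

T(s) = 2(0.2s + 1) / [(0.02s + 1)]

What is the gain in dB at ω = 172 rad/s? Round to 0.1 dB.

25.7 dB

At ω = 172 rad/s:
zero (1 + j172·0.2) = 1 + j34.4 → |·| ≈ 34.415, ∠ ≈ 88.33°
pole (1 + j172·0.02) = 1 + j3.44 → |·| ≈ 3.5824, ∠ ≈ 73.79°
|T| = 2 · 34.415 / (3.5824) ≈ 19.213
Gain = 20 log₁₀(19.213) ≈ 25.67 dB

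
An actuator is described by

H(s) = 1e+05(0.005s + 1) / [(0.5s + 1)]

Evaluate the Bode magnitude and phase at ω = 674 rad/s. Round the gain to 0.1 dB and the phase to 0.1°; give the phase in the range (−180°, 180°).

60.4 dB, -16.4°

At ω = 674 rad/s:
zero (1 + j674·0.005) = 1 + j3.37 → |·| ≈ 3.5152, ∠ ≈ 73.47°
pole (1 + j674·0.5) = 1 + j337 → |·| ≈ 337, ∠ ≈ 89.83°
|H| = 1e+05 · 3.5152 / (337) ≈ 1043.1
Gain = 20 log₁₀(1043.1) ≈ 60.37 dB
∠H = (73.47°) − (89.83°) = -16.36°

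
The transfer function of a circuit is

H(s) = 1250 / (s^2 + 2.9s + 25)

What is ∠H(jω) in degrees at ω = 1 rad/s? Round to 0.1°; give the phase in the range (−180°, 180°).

-6.9°

At s = jω = j1:
quadratic: (j1)² + 2.9·j1 + 25 = 24 + j2.9 → |·| ≈ 24.175, ∠ ≈ 6.89°
∠H = 0.00° − 6.89° = -6.89°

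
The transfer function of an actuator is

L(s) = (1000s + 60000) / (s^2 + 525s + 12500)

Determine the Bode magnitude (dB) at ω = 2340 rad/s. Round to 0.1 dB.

-7.6 dB

Substitute s = j2340:
Numerator: 1000(j2340) + 60000 = 60000 + j2340000
Denominator: (j2340)^2 + 525(j2340) + 12500 = -5463100 + j1228500
|N| = √(60000² + 2340000²) ≈ 2.3408e+06, ∠N ≈ 88.53°
|D| = √(5463100² + 1228500²) ≈ 5.5995e+06, ∠D ≈ 167.33°
|L| = 2.3408e+06 / 5.5995e+06 ≈ 0.41804
Gain = 20 log₁₀(0.41804) ≈ -7.58 dB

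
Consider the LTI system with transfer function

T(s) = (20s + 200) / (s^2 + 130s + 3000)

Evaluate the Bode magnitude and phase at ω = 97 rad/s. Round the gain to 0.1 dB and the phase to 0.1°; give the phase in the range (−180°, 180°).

-17.2 dB, -32.8°

Substitute s = j97:
Numerator: 20(j97) + 200 = 200 + j1940
Denominator: (j97)^2 + 130(j97) + 3000 = -6409 + j12610
|N| = √(200² + 1940²) ≈ 1950.3, ∠N ≈ 84.11°
|D| = √(6409² + 12610²) ≈ 14145, ∠D ≈ 116.94°
|T| = 1950.3 / 14145 ≈ 0.13788
Gain = 20 log₁₀(0.13788) ≈ -17.21 dB
∠T = 84.11° − 116.94° = -32.83°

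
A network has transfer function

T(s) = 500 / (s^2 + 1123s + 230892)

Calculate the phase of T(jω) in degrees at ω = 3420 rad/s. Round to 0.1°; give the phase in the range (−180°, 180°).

Substitute s = j3420:
Numerator: 500 = 500 + j0
Denominator: (j3420)^2 + 1123(j3420) + 230892 = -11465508 + j3840660
|N| = √(500² + 0²) ≈ 500, ∠N ≈ 0.00°
|D| = √(11465508² + 3840660²) ≈ 1.2092e+07, ∠D ≈ 161.48°
∠T = 0.00° − 161.48° = -161.48°

-161.5°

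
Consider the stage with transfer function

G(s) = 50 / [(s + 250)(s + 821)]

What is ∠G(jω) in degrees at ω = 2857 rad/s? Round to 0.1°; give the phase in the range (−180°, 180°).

-159.0°

At s = jω = j2857:
pole (s+250): 250 + j2857 → |·| = √(250²+2857²) = √8224949 ≈ 2867.9, ∠ = arctan(2857/250) ≈ 85.00°
pole (s+821): 821 + j2857 → |·| = √(821²+2857²) = √8836490 ≈ 2972.6, ∠ = arctan(2857/821) ≈ 73.97°
∠G = 0.00° − 158.97° = -158.97°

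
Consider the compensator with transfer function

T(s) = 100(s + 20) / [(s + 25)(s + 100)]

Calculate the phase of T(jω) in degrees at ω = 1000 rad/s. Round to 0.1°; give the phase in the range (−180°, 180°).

-84.0°

At s = jω = j1000:
zero (s+20): 20 + j1000 → |·| = √(20²+1000²) = √1000400 ≈ 1000.2, ∠ = arctan(1000/20) ≈ 88.85°
pole (s+25): 25 + j1000 → |·| = √(25²+1000²) = √1000625 ≈ 1000.3, ∠ = arctan(1000/25) ≈ 88.57°
pole (s+100): 100 + j1000 → |·| = √(100²+1000²) = √1010000 ≈ 1005, ∠ = arctan(1000/100) ≈ 84.29°
∠T = 88.85° − 172.86° = -84.01°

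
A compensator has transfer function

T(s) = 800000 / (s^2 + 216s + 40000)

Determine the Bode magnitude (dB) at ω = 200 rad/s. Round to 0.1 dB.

25.4 dB

At s = jω = j200:
quadratic: (j200)² + 216·j200 + 40000 = 0 + j43200 → |·| ≈ 43200, ∠ ≈ 90.00°
|T| = 800000 / 43200 ≈ 18.519
Gain = 20 log₁₀(18.519) ≈ 25.35 dB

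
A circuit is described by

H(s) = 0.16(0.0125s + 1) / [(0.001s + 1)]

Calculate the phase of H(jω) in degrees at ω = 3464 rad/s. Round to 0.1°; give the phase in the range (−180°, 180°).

14.8°

At ω = 3464 rad/s:
zero (1 + j3464·0.0125) = 1 + j43.3 → |·| ≈ 43.312, ∠ ≈ 88.68°
pole (1 + j3464·0.001) = 1 + j3.464 → |·| ≈ 3.6055, ∠ ≈ 73.90°
∠H = (88.68°) − (73.90°) = 14.78°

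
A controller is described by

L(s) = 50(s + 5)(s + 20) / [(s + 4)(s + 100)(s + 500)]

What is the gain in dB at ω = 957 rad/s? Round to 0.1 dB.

-26.7 dB

At s = jω = j957:
zero (s+5): 5 + j957 → |·| = √(5²+957²) = √915874 ≈ 957.01, ∠ = arctan(957/5) ≈ 89.70°
zero (s+20): 20 + j957 → |·| = √(20²+957²) = √916249 ≈ 957.21, ∠ = arctan(957/20) ≈ 88.80°
pole (s+4): 4 + j957 → |·| = √(4²+957²) = √915865 ≈ 957.01, ∠ = arctan(957/4) ≈ 89.76°
pole (s+100): 100 + j957 → |·| = √(100²+957²) = √925849 ≈ 962.21, ∠ = arctan(957/100) ≈ 84.03°
pole (s+500): 500 + j957 → |·| = √(500²+957²) = √1165849 ≈ 1079.7, ∠ = arctan(957/500) ≈ 62.41°
|L| = 50 · 9.1606e+05 / 9.9424e+08 ≈ 0.046068
Gain = 20 log₁₀(0.046068) ≈ -26.73 dB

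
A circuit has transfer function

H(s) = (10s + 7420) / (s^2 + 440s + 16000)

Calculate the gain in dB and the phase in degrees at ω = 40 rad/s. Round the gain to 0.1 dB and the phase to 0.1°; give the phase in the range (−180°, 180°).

Substitute s = j40:
Numerator: 10(j40) + 7420 = 7420 + j400
Denominator: (j40)^2 + 440(j40) + 16000 = 14400 + j17600
|N| = √(7420² + 400²) ≈ 7430.8, ∠N ≈ 3.09°
|D| = √(14400² + 17600²) ≈ 22740, ∠D ≈ 50.71°
|H| = 7430.8 / 22740 ≈ 0.32677
Gain = 20 log₁₀(0.32677) ≈ -9.72 dB
∠H = 3.09° − 50.71° = -47.62°

-9.7 dB, -47.6°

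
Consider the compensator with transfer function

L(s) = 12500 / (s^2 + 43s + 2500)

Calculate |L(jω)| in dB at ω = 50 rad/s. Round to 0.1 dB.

At s = jω = j50:
quadratic: (j50)² + 43·j50 + 2500 = 0 + j2150 → |·| ≈ 2150, ∠ ≈ 90.00°
|L| = 12500 / 2150 ≈ 5.814
Gain = 20 log₁₀(5.814) ≈ 15.29 dB

15.3 dB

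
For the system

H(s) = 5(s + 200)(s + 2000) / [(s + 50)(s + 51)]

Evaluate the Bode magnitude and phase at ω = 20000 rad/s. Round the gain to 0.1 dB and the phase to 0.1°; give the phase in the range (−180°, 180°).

14.0 dB, -6.0°

At s = jω = j20000:
zero (s+200): 200 + j20000 → |·| = √(200²+20000²) = √400040000 ≈ 20001, ∠ = arctan(20000/200) ≈ 89.43°
zero (s+2000): 2000 + j20000 → |·| = √(2000²+20000²) = √404000000 ≈ 20100, ∠ = arctan(20000/2000) ≈ 84.29°
pole (s+50): 50 + j20000 → |·| = √(50²+20000²) = √400002500 ≈ 20000, ∠ = arctan(20000/50) ≈ 89.86°
pole (s+51): 51 + j20000 → |·| = √(51²+20000²) = √400002601 ≈ 20000, ∠ = arctan(20000/51) ≈ 89.85°
|H| = 5 · 4.0202e+08 / 4e+08 ≈ 5.0252
Gain = 20 log₁₀(5.0252) ≈ 14.02 dB
∠H = 173.72° − 179.71° = -5.99°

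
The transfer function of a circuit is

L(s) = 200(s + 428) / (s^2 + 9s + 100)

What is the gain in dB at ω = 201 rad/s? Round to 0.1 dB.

7.4 dB

At s = jω = j201:
zero (s+428): 428 + j201 → |·| = √(428²+201²) = √223585 ≈ 472.85, ∠ = arctan(201/428) ≈ 25.16°
quadratic: (j201)² + 9·j201 + 100 = -40301 + j1809 → |·| ≈ 40342, ∠ ≈ 177.43°
|L| = 200 · 472.85 / 40342 ≈ 2.3442
Gain = 20 log₁₀(2.3442) ≈ 7.40 dB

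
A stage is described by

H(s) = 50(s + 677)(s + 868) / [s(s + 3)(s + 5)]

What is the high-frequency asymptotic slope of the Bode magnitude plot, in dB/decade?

Each pole contributes −20 dB/decade at high frequency; each zero contributes +20 dB/decade.
Net: 2 zero(s) − 3 pole(s) → -20 dB/decade.

-20 dB/decade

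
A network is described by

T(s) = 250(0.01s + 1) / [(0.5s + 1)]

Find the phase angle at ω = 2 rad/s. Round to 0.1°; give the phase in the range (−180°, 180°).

-43.9°

At ω = 2 rad/s:
zero (1 + j2·0.01) = 1 + j0.02 → |·| ≈ 1.0002, ∠ ≈ 1.15°
pole (1 + j2·0.5) = 1 + j1 → |·| ≈ 1.4142, ∠ ≈ 45.00°
∠T = (1.15°) − (45.00°) = -43.85°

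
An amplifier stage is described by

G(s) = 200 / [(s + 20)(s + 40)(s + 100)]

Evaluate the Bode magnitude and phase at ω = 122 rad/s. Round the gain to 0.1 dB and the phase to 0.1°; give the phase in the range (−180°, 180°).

-82.0 dB, 156.8°

At s = jω = j122:
pole (s+20): 20 + j122 → |·| = √(20²+122²) = √15284 ≈ 123.63, ∠ = arctan(122/20) ≈ 80.69°
pole (s+40): 40 + j122 → |·| = √(40²+122²) = √16484 ≈ 128.39, ∠ = arctan(122/40) ≈ 71.85°
pole (s+100): 100 + j122 → |·| = √(100²+122²) = √24884 ≈ 157.75, ∠ = arctan(122/100) ≈ 50.66°
|G| = 200 / 2.5039e+06 ≈ 7.9875e-05
Gain = 20 log₁₀(7.9875e-05) ≈ -81.95 dB
∠G = 0.00° − 203.20° = -203.20° ≡ 156.80° (principal value)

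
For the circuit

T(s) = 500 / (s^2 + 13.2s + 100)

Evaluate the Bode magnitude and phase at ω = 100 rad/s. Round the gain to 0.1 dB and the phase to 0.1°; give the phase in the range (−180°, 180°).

-26.0 dB, -172.4°

At s = jω = j100:
quadratic: (j100)² + 13.2·j100 + 100 = -9900 + j1320 → |·| ≈ 9987.6, ∠ ≈ 172.41°
|T| = 500 / 9987.6 ≈ 0.050062
Gain = 20 log₁₀(0.050062) ≈ -26.01 dB
∠T = 0.00° − 172.41° = -172.41°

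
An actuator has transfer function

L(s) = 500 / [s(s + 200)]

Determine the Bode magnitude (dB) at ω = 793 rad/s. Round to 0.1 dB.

At s = jω = j793:
pole (s+200): 200 + j793 → |·| = √(200²+793²) = √668849 ≈ 817.83, ∠ = arctan(793/200) ≈ 75.84°
pole at origin: |s| = 793, ∠ = 90.00° (in denominator)
|L| = 500 / 6.4854e+05 ≈ 0.00077096
Gain = 20 log₁₀(0.00077096) ≈ -62.26 dB

-62.3 dB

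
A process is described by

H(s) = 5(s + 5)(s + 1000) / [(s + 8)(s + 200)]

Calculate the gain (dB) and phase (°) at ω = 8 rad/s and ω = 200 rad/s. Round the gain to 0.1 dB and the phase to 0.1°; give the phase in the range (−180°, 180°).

ω = 8: 26.4 dB, 11.2°; ω = 200: 25.1 dB, -32.8°

At s = jω = j8:
zero (s+5): 5 + j8 → |·| = √(5²+8²) = √89 ≈ 9.434, ∠ = arctan(8/5) ≈ 57.99°
zero (s+1000): 1000 + j8 → |·| = √(1000²+8²) = √1000064 ≈ 1000, ∠ = arctan(8/1000) ≈ 0.46°
pole (s+8): 8 + j8 → |·| = √(8²+8²) = √128 ≈ 11.314, ∠ = arctan(8/8) ≈ 45.00°
pole (s+200): 200 + j8 → |·| = √(200²+8²) = √40064 ≈ 200.16, ∠ = arctan(8/200) ≈ 2.29°
|H| = 5 · 9434 / 2264.6 ≈ 20.829
Gain = 20 log₁₀(20.829) ≈ 26.37 dB
∠H = 58.45° − 47.29° = 11.16°

At s = jω = j200:
zero (s+5): 5 + j200 → |·| = √(5²+200²) = √40025 ≈ 200.06, ∠ = arctan(200/5) ≈ 88.57°
zero (s+1000): 1000 + j200 → |·| = √(1000²+200²) = √1040000 ≈ 1019.8, ∠ = arctan(200/1000) ≈ 11.31°
pole (s+8): 8 + j200 → |·| = √(8²+200²) = √40064 ≈ 200.16, ∠ = arctan(200/8) ≈ 87.71°
pole (s+200): 200 + j200 → |·| = √(200²+200²) = √80000 ≈ 282.84, ∠ = arctan(200/200) ≈ 45.00°
|H| = 5 · 2.0402e+05 / 56613 ≈ 18.019
Gain = 20 log₁₀(18.019) ≈ 25.11 dB
∠H = 99.88° − 132.71° = -32.83°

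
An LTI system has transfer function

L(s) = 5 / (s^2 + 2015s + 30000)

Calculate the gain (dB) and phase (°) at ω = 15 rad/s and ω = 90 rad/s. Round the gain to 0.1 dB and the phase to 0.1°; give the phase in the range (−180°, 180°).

Substitute s = j15:
Numerator: 5 = 5 + j0
Denominator: (j15)^2 + 2015(j15) + 30000 = 29775 + j30225
|N| = √(5² + 0²) ≈ 5, ∠N ≈ 0.00°
|D| = √(29775² + 30225²) ≈ 42428, ∠D ≈ 45.43°
|L| = 5 / 42428 ≈ 0.00011785
Gain = 20 log₁₀(0.00011785) ≈ -78.57 dB
∠L = 0.00° − 45.43° = -45.43°

Substitute s = j90:
Numerator: 5 = 5 + j0
Denominator: (j90)^2 + 2015(j90) + 30000 = 21900 + j181350
|N| = √(5² + 0²) ≈ 5, ∠N ≈ 0.00°
|D| = √(21900² + 181350²) ≈ 1.8267e+05, ∠D ≈ 83.11°
|L| = 5 / 1.8267e+05 ≈ 2.7372e-05
Gain = 20 log₁₀(2.7372e-05) ≈ -91.25 dB
∠L = 0.00° − 83.11° = -83.11°

ω = 15: -78.6 dB, -45.4°; ω = 90: -91.3 dB, -83.1°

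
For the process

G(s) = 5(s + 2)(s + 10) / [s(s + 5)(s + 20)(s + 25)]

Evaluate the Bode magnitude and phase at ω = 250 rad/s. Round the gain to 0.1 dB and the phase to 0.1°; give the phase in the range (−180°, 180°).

At s = jω = j250:
zero (s+2): 2 + j250 → |·| = √(2²+250²) = √62504 ≈ 250.01, ∠ = arctan(250/2) ≈ 89.54°
zero (s+10): 10 + j250 → |·| = √(10²+250²) = √62600 ≈ 250.2, ∠ = arctan(250/10) ≈ 87.71°
pole (s+5): 5 + j250 → |·| = √(5²+250²) = √62525 ≈ 250.05, ∠ = arctan(250/5) ≈ 88.85°
pole (s+20): 20 + j250 → |·| = √(20²+250²) = √62900 ≈ 250.8, ∠ = arctan(250/20) ≈ 85.43°
pole (s+25): 25 + j250 → |·| = √(25²+250²) = √63125 ≈ 251.25, ∠ = arctan(250/25) ≈ 84.29°
pole at origin: |s| = 250, ∠ = 90.00° (in denominator)
|G| = 5 · 62553 / 3.9391e+09 ≈ 7.94e-05
Gain = 20 log₁₀(7.94e-05) ≈ -82.00 dB
∠G = 177.25° − 348.57° = -171.32°

-82.0 dB, -171.3°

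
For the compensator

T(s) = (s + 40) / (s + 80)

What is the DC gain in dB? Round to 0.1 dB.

-6.0 dB

T(0) = 40 / 80 = 0.5
20 log₁₀(0.5) ≈ -6.02 dB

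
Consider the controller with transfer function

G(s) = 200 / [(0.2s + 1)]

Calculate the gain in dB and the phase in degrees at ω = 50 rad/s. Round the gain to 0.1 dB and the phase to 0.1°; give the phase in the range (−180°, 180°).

At ω = 50 rad/s:
pole (1 + j50·0.2) = 1 + j10 → |·| ≈ 10.05, ∠ ≈ 84.29°
|G| = 200 · 1 / (10.05) ≈ 19.9
Gain = 20 log₁₀(19.9) ≈ 25.98 dB
∠G = (0°) − (84.29°) = -84.29°

26.0 dB, -84.3°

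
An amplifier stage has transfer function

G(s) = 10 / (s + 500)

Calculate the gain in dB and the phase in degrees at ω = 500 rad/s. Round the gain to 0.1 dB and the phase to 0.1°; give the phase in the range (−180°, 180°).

Substitute s = j500:
Numerator: 10 = 10 + j0
Denominator: (j500) + 500 = 500 + j500
|N| = √(10² + 0²) ≈ 10, ∠N ≈ 0.00°
|D| = √(500² + 500²) ≈ 707.11, ∠D ≈ 45.00°
|G| = 10 / 707.11 ≈ 0.014142
Gain = 20 log₁₀(0.014142) ≈ -36.99 dB
∠G = 0.00° − 45.00° = -45.00°

-37.0 dB, -45.0°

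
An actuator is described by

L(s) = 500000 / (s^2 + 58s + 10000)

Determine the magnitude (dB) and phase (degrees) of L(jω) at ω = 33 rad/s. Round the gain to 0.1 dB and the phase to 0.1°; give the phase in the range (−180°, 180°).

34.8 dB, -12.1°

At s = jω = j33:
quadratic: (j33)² + 58·j33 + 10000 = 8911 + j1914 → |·| ≈ 9114.2, ∠ ≈ 12.12°
|L| = 500000 / 9114.2 ≈ 54.859
Gain = 20 log₁₀(54.859) ≈ 34.78 dB
∠L = 0.00° − 12.12° = -12.12°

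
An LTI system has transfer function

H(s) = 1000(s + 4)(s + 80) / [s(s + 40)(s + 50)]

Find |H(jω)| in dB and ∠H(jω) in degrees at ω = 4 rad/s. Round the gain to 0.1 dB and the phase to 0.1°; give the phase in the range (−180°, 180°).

35.0 dB, -52.4°

At s = jω = j4:
zero (s+4): 4 + j4 → |·| = √(4²+4²) = √32 ≈ 5.6569, ∠ = arctan(4/4) ≈ 45.00°
zero (s+80): 80 + j4 → |·| = √(80²+4²) = √6416 ≈ 80.1, ∠ = arctan(4/80) ≈ 2.86°
pole (s+40): 40 + j4 → |·| = √(40²+4²) = √1616 ≈ 40.2, ∠ = arctan(4/40) ≈ 5.71°
pole (s+50): 50 + j4 → |·| = √(50²+4²) = √2516 ≈ 50.16, ∠ = arctan(4/50) ≈ 4.57°
pole at origin: |s| = 4, ∠ = 90.00° (in denominator)
|H| = 1000 · 453.12 / 8065.7 ≈ 56.179
Gain = 20 log₁₀(56.179) ≈ 34.99 dB
∠H = 47.86° − 100.28° = -52.42°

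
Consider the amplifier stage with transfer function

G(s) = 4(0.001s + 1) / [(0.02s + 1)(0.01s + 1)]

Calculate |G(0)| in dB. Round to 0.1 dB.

12.0 dB

G(0) = 4 · 1 / 1 = 4
20 log₁₀(4) ≈ 12.04 dB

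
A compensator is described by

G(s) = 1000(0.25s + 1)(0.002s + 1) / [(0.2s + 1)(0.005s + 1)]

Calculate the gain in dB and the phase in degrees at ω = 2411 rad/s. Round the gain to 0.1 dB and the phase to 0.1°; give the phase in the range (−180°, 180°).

At ω = 2411 rad/s:
zero (1 + j2411·0.25) = 1 + j602.75 → |·| ≈ 602.75, ∠ ≈ 89.90°
zero (1 + j2411·0.002) = 1 + j4.822 → |·| ≈ 4.9246, ∠ ≈ 78.28°
pole (1 + j2411·0.2) = 1 + j482.2 → |·| ≈ 482.2, ∠ ≈ 89.88°
pole (1 + j2411·0.005) = 1 + j12.055 → |·| ≈ 12.096, ∠ ≈ 85.26°
|G| = 1000 · 602.75 · 4.9246 / (482.2 · 12.096) ≈ 508.91
Gain = 20 log₁₀(508.91) ≈ 54.13 dB
∠G = (89.90° + 78.28°) − (89.88° + 85.26°) = -6.96°

54.1 dB, -7.0°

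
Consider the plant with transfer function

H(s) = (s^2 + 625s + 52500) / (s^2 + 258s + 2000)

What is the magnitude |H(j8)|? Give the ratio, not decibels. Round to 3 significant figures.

18.6

Substitute s = j8:
Numerator: (j8)^2 + 625(j8) + 52500 = 52436 + j5000
Denominator: (j8)^2 + 258(j8) + 2000 = 1936 + j2064
|N| = √(52436² + 5000²) ≈ 52674, ∠N ≈ 5.45°
|D| = √(1936² + 2064²) ≈ 2829.9, ∠D ≈ 46.83°
|H| = 52674 / 2829.9 ≈ 18.613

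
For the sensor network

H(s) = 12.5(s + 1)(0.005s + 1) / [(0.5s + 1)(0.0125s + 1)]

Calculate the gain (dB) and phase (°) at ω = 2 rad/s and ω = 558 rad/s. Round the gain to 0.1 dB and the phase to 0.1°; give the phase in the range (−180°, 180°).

ω = 2: 25.9 dB, 17.6°; ω = 558: 20.4 dB, -11.5°

At ω = 2 rad/s:
zero (1 + j2·1) = 1 + j2 → |·| ≈ 2.2361, ∠ ≈ 63.43°
zero (1 + j2·0.005) = 1 + j0.01 → |·| ≈ 1, ∠ ≈ 0.57°
pole (1 + j2·0.5) = 1 + j1 → |·| ≈ 1.4142, ∠ ≈ 45.00°
pole (1 + j2·0.0125) = 1 + j0.025 → |·| ≈ 1.0003, ∠ ≈ 1.43°
|H| = 12.5 · 2.2361 · 1 / (1.4142 · 1.0003) ≈ 19.759
Gain = 20 log₁₀(19.759) ≈ 25.92 dB
∠H = (63.43° + 0.57°) − (45.00° + 1.43°) = 17.57°

At ω = 558 rad/s:
zero (1 + j558·1) = 1 + j558 → |·| ≈ 558, ∠ ≈ 89.90°
zero (1 + j558·0.005) = 1 + j2.79 → |·| ≈ 2.9638, ∠ ≈ 70.28°
pole (1 + j558·0.5) = 1 + j279 → |·| ≈ 279, ∠ ≈ 89.79°
pole (1 + j558·0.0125) = 1 + j6.975 → |·| ≈ 7.0463, ∠ ≈ 81.84°
|H| = 12.5 · 558 · 2.9638 / (279 · 7.0463) ≈ 10.515
Gain = 20 log₁₀(10.515) ≈ 20.44 dB
∠H = (89.90° + 70.28°) − (89.79° + 81.84°) = -11.45°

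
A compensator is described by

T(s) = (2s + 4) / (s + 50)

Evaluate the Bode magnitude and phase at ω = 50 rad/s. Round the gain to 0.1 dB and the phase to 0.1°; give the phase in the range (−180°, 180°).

Substitute s = j50:
Numerator: 2(j50) + 4 = 4 + j100
Denominator: (j50) + 50 = 50 + j50
|N| = √(4² + 100²) ≈ 100.08, ∠N ≈ 87.71°
|D| = √(50² + 50²) ≈ 70.711, ∠D ≈ 45.00°
|T| = 100.08 / 70.711 ≈ 1.4153
Gain = 20 log₁₀(1.4153) ≈ 3.02 dB
∠T = 87.71° − 45.00° = 42.71°

3.0 dB, 42.7°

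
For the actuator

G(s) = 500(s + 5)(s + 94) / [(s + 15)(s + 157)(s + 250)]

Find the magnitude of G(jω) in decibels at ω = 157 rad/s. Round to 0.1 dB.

2.9 dB

At s = jω = j157:
zero (s+5): 5 + j157 → |·| = √(5²+157²) = √24674 ≈ 157.08, ∠ = arctan(157/5) ≈ 88.18°
zero (s+94): 94 + j157 → |·| = √(94²+157²) = √33485 ≈ 182.99, ∠ = arctan(157/94) ≈ 59.09°
pole (s+15): 15 + j157 → |·| = √(15²+157²) = √24874 ≈ 157.71, ∠ = arctan(157/15) ≈ 84.54°
pole (s+157): 157 + j157 → |·| = √(157²+157²) = √49298 ≈ 222.03, ∠ = arctan(157/157) ≈ 45.00°
pole (s+250): 250 + j157 → |·| = √(250²+157²) = √87149 ≈ 295.21, ∠ = arctan(157/250) ≈ 32.13°
|G| = 500 · 28744 / 1.0337e+07 ≈ 1.3903
Gain = 20 log₁₀(1.3903) ≈ 2.86 dB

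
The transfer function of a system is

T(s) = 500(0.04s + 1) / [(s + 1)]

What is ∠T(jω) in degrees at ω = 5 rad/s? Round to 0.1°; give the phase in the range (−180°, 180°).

At ω = 5 rad/s:
zero (1 + j5·0.04) = 1 + j0.2 → |·| ≈ 1.0198, ∠ ≈ 11.31°
pole (1 + j5·1) = 1 + j5 → |·| ≈ 5.099, ∠ ≈ 78.69°
∠T = (11.31°) − (78.69°) = -67.38°

-67.4°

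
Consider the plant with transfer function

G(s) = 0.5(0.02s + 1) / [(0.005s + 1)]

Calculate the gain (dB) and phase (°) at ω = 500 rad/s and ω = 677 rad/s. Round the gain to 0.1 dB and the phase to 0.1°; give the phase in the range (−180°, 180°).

At ω = 500 rad/s:
zero (1 + j500·0.02) = 1 + j10 → |·| ≈ 10.05, ∠ ≈ 84.29°
pole (1 + j500·0.005) = 1 + j2.5 → |·| ≈ 2.6926, ∠ ≈ 68.20°
|G| = 0.5 · 10.05 / (2.6926) ≈ 1.8662
Gain = 20 log₁₀(1.8662) ≈ 5.42 dB
∠G = (84.29°) − (68.20°) = 16.09°

At ω = 677 rad/s:
zero (1 + j677·0.02) = 1 + j13.54 → |·| ≈ 13.577, ∠ ≈ 85.78°
pole (1 + j677·0.005) = 1 + j3.385 → |·| ≈ 3.5296, ∠ ≈ 73.54°
|G| = 0.5 · 13.577 / (3.5296) ≈ 1.9233
Gain = 20 log₁₀(1.9233) ≈ 5.68 dB
∠G = (85.78°) − (73.54°) = 12.24°

ω = 500: 5.4 dB, 16.1°; ω = 677: 5.7 dB, 12.2°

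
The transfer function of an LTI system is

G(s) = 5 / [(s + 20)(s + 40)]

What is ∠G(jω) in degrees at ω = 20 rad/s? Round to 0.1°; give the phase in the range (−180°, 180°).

-71.6°

At s = jω = j20:
pole (s+20): 20 + j20 → |·| = √(20²+20²) = √800 ≈ 28.284, ∠ = arctan(20/20) ≈ 45.00°
pole (s+40): 40 + j20 → |·| = √(40²+20²) = √2000 ≈ 44.721, ∠ = arctan(20/40) ≈ 26.57°
∠G = 0.00° − 71.57° = -71.57°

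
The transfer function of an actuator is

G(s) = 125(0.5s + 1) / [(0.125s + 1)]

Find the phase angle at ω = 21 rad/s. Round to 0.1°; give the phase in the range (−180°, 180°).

At ω = 21 rad/s:
zero (1 + j21·0.5) = 1 + j10.5 → |·| ≈ 10.548, ∠ ≈ 84.56°
pole (1 + j21·0.125) = 1 + j2.625 → |·| ≈ 2.809, ∠ ≈ 69.15°
∠G = (84.56°) − (69.15°) = 15.41°

15.4°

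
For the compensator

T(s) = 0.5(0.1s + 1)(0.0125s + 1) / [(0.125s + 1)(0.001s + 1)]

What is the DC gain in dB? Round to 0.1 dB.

T(0) = 0.5 · 1 / 1 = 0.5
20 log₁₀(0.5) ≈ -6.02 dB

-6.0 dB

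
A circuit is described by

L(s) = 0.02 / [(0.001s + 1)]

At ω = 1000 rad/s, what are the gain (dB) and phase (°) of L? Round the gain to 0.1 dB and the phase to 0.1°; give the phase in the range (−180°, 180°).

-37.0 dB, -45.0°

At ω = 1000 rad/s:
pole (1 + j1000·0.001) = 1 + j1 → |·| ≈ 1.4142, ∠ ≈ 45.00°
|L| = 0.02 · 1 / (1.4142) ≈ 0.014142
Gain = 20 log₁₀(0.014142) ≈ -36.99 dB
∠L = (0°) − (45.00°) = -45.00°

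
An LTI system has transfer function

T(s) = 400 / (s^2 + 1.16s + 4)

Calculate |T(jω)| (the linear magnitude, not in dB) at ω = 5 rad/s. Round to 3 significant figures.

18.4

At s = jω = j5:
quadratic: (j5)² + 1.16·j5 + 4 = -21 + j5.8 → |·| ≈ 21.786, ∠ ≈ 164.56°
|T| = 400 / 21.786 ≈ 18.36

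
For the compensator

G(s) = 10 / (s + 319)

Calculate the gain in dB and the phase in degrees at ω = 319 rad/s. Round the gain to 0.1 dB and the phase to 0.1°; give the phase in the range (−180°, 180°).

At s = jω = j319:
pole (s+319): 319 + j319 → |·| = √(319²+319²) = √203522 ≈ 451.13, ∠ = arctan(319/319) ≈ 45.00°
|G| = 10 / 451.13 ≈ 0.022167
Gain = 20 log₁₀(0.022167) ≈ -33.09 dB
∠G = 0.00° − 45.00° = -45.00°

-33.1 dB, -45.0°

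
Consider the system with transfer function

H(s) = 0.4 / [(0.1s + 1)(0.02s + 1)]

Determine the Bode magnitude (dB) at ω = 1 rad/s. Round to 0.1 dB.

At ω = 1 rad/s:
pole (1 + j1·0.1) = 1 + j0.1 → |·| ≈ 1.005, ∠ ≈ 5.71°
pole (1 + j1·0.02) = 1 + j0.02 → |·| ≈ 1.0002, ∠ ≈ 1.15°
|H| = 0.4 · 1 / (1.005 · 1.0002) ≈ 0.39793
Gain = 20 log₁₀(0.39793) ≈ -8.00 dB

-8.0 dB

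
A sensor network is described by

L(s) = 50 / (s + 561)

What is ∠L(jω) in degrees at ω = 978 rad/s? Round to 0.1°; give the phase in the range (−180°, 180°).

-60.2°

At s = jω = j978:
pole (s+561): 561 + j978 → |·| = √(561²+978²) = √1271205 ≈ 1127.5, ∠ = arctan(978/561) ≈ 60.16°
∠L = 0.00° − 60.16° = -60.16°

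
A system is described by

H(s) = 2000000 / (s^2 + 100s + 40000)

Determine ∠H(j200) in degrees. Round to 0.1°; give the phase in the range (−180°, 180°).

At s = jω = j200:
quadratic: (j200)² + 100·j200 + 40000 = 0 + j20000 → |·| ≈ 20000, ∠ ≈ 90.00°
∠H = 0.00° − 90.00° = -90.00°

-90.0°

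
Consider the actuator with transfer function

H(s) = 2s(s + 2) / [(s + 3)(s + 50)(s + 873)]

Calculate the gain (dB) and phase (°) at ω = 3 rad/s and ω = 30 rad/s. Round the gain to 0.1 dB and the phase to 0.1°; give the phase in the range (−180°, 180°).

At s = jω = j3:
zero (s+2): 2 + j3 → |·| = √(2²+3²) = √13 ≈ 3.6056, ∠ = arctan(3/2) ≈ 56.31°
zero at origin: s = j3 → |·| = 3, ∠ = 90.00°
pole (s+3): 3 + j3 → |·| = √(3²+3²) = √18 ≈ 4.2426, ∠ = arctan(3/3) ≈ 45.00°
pole (s+50): 50 + j3 → |·| = √(50²+3²) = √2509 ≈ 50.09, ∠ = arctan(3/50) ≈ 3.43°
pole (s+873): 873 + j3 → |·| = √(873²+3²) = √762138 ≈ 873.01, ∠ = arctan(3/873) ≈ 0.20°
|H| = 2 · 10.817 / 1.8552e+05 ≈ 0.00011661
Gain = 20 log₁₀(0.00011661) ≈ -78.67 dB
∠H = 146.31° − 48.63° = 97.68°

At s = jω = j30:
zero (s+2): 2 + j30 → |·| = √(2²+30²) = √904 ≈ 30.067, ∠ = arctan(30/2) ≈ 86.19°
zero at origin: s = j30 → |·| = 30, ∠ = 90.00°
pole (s+3): 3 + j30 → |·| = √(3²+30²) = √909 ≈ 30.15, ∠ = arctan(30/3) ≈ 84.29°
pole (s+50): 50 + j30 → |·| = √(50²+30²) = √3400 ≈ 58.31, ∠ = arctan(30/50) ≈ 30.96°
pole (s+873): 873 + j30 → |·| = √(873²+30²) = √763029 ≈ 873.52, ∠ = arctan(30/873) ≈ 1.97°
|H| = 2 · 902.01 / 1.5357e+06 ≈ 0.0011747
Gain = 20 log₁₀(0.0011747) ≈ -58.60 dB
∠H = 176.19° − 117.22° = 58.97°

ω = 3: -78.7 dB, 97.7°; ω = 30: -58.6 dB, 59.0°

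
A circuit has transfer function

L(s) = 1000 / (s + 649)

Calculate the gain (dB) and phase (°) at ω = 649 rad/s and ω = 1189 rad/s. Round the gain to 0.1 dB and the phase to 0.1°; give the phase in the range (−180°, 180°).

At s = jω = j649:
pole (s+649): 649 + j649 → |·| = √(649²+649²) = √842402 ≈ 917.82, ∠ = arctan(649/649) ≈ 45.00°
|L| = 1000 / 917.82 ≈ 1.0895
Gain = 20 log₁₀(1.0895) ≈ 0.74 dB
∠L = 0.00° − 45.00° = -45.00°

At s = jω = j1189:
pole (s+649): 649 + j1189 → |·| = √(649²+1189²) = √1834922 ≈ 1354.6, ∠ = arctan(1189/649) ≈ 61.37°
|L| = 1000 / 1354.6 ≈ 0.73823
Gain = 20 log₁₀(0.73823) ≈ -2.64 dB
∠L = 0.00° − 61.37° = -61.37°

ω = 649: 0.7 dB, -45.0°; ω = 1189: -2.6 dB, -61.4°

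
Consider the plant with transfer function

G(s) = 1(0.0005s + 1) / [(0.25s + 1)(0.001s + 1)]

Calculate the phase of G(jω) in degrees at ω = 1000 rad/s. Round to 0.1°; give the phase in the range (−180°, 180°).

-108.2°

At ω = 1000 rad/s:
zero (1 + j1000·0.0005) = 1 + j0.5 → |·| ≈ 1.118, ∠ ≈ 26.57°
pole (1 + j1000·0.25) = 1 + j250 → |·| ≈ 250, ∠ ≈ 89.77°
pole (1 + j1000·0.001) = 1 + j1 → |·| ≈ 1.4142, ∠ ≈ 45.00°
∠G = (26.57°) − (89.77° + 45.00°) = -108.20°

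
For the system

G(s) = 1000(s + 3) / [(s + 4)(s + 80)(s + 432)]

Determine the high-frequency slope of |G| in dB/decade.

-40 dB/decade

Each pole contributes −20 dB/decade at high frequency; each zero contributes +20 dB/decade.
Net: 1 zero(s) − 3 pole(s) → -40 dB/decade.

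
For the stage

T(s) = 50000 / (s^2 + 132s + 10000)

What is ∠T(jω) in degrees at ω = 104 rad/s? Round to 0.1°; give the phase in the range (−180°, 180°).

-93.4°

At s = jω = j104:
quadratic: (j104)² + 132·j104 + 10000 = -816 + j13728 → |·| ≈ 13752, ∠ ≈ 93.40°
∠T = 0.00° − 93.40° = -93.40°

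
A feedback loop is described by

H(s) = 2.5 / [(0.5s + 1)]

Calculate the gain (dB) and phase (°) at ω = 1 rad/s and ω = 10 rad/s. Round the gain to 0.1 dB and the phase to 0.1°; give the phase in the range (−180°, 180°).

At ω = 1 rad/s:
pole (1 + j1·0.5) = 1 + j0.5 → |·| ≈ 1.118, ∠ ≈ 26.57°
|H| = 2.5 · 1 / (1.118) ≈ 2.2361
Gain = 20 log₁₀(2.2361) ≈ 6.99 dB
∠H = (0°) − (26.57°) = -26.57°

At ω = 10 rad/s:
pole (1 + j10·0.5) = 1 + j5 → |·| ≈ 5.099, ∠ ≈ 78.69°
|H| = 2.5 · 1 / (5.099) ≈ 0.49029
Gain = 20 log₁₀(0.49029) ≈ -6.19 dB
∠H = (0°) − (78.69°) = -78.69°

ω = 1: 7.0 dB, -26.6°; ω = 10: -6.2 dB, -78.7°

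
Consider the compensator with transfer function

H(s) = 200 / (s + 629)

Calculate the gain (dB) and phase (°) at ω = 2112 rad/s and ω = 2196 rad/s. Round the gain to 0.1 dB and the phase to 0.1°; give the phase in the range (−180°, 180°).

At s = jω = j2112:
pole (s+629): 629 + j2112 → |·| = √(629²+2112²) = √4856185 ≈ 2203.7, ∠ = arctan(2112/629) ≈ 73.42°
|H| = 200 / 2203.7 ≈ 0.090756
Gain = 20 log₁₀(0.090756) ≈ -20.84 dB
∠H = 0.00° − 73.42° = -73.42°

At s = jω = j2196:
pole (s+629): 629 + j2196 → |·| = √(629²+2196²) = √5218057 ≈ 2284.3, ∠ = arctan(2196/629) ≈ 74.02°
|H| = 200 / 2284.3 ≈ 0.087554
Gain = 20 log₁₀(0.087554) ≈ -21.15 dB
∠H = 0.00° − 74.02° = -74.02°

ω = 2112: -20.8 dB, -73.4°; ω = 2196: -21.2 dB, -74.0°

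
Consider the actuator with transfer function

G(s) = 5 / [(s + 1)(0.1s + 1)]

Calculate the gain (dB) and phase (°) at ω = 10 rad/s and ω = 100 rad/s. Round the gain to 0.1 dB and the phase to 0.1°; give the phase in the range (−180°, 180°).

At ω = 10 rad/s:
pole (1 + j10·1) = 1 + j10 → |·| ≈ 10.05, ∠ ≈ 84.29°
pole (1 + j10·0.1) = 1 + j1 → |·| ≈ 1.4142, ∠ ≈ 45.00°
|G| = 5 · 1 / (10.05 · 1.4142) ≈ 0.3518
Gain = 20 log₁₀(0.3518) ≈ -9.07 dB
∠G = (0°) − (84.29° + 45.00°) = -129.29°

At ω = 100 rad/s:
pole (1 + j100·1) = 1 + j100 → |·| ≈ 100, ∠ ≈ 89.43°
pole (1 + j100·0.1) = 1 + j10 → |·| ≈ 10.05, ∠ ≈ 84.29°
|G| = 5 · 1 / (100 · 10.05) ≈ 0.0049751
Gain = 20 log₁₀(0.0049751) ≈ -46.06 dB
∠G = (0°) − (89.43° + 84.29°) = -173.72°

ω = 10: -9.1 dB, -129.3°; ω = 100: -46.1 dB, -173.7°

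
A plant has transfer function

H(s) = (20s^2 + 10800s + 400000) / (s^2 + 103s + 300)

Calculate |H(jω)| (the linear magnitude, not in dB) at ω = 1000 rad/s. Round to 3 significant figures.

22.3

Substitute s = j1000:
Numerator: 20(j1000)^2 + 10800(j1000) + 400000 = -19600000 + j10800000
Denominator: (j1000)^2 + 103(j1000) + 300 = -999700 + j103000
|N| = √(19600000² + 10800000²) ≈ 2.2379e+07, ∠N ≈ 151.14°
|D| = √(999700² + 103000²) ≈ 1.005e+06, ∠D ≈ 174.12°
|H| = 2.2379e+07 / 1.005e+06 ≈ 22.268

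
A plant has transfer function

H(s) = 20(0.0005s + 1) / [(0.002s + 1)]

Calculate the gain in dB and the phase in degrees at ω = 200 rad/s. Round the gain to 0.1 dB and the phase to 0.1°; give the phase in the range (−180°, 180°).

At ω = 200 rad/s:
zero (1 + j200·0.0005) = 1 + j0.1 → |·| ≈ 1.005, ∠ ≈ 5.71°
pole (1 + j200·0.002) = 1 + j0.4 → |·| ≈ 1.077, ∠ ≈ 21.80°
|H| = 20 · 1.005 / (1.077) ≈ 18.663
Gain = 20 log₁₀(18.663) ≈ 25.42 dB
∠H = (5.71°) − (21.80°) = -16.09°

25.4 dB, -16.1°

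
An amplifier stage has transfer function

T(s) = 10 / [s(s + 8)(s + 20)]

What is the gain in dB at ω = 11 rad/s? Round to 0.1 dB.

-50.7 dB

At s = jω = j11:
pole (s+8): 8 + j11 → |·| = √(8²+11²) = √185 ≈ 13.601, ∠ = arctan(11/8) ≈ 53.97°
pole (s+20): 20 + j11 → |·| = √(20²+11²) = √521 ≈ 22.825, ∠ = arctan(11/20) ≈ 28.81°
pole at origin: |s| = 11, ∠ = 90.00° (in denominator)
|T| = 10 / 3414.9 ≈ 0.0029283
Gain = 20 log₁₀(0.0029283) ≈ -50.67 dB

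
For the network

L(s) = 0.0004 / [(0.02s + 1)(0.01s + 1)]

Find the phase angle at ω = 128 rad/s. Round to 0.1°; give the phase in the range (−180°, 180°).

At ω = 128 rad/s:
pole (1 + j128·0.02) = 1 + j2.56 → |·| ≈ 2.7484, ∠ ≈ 68.66°
pole (1 + j128·0.01) = 1 + j1.28 → |·| ≈ 1.6243, ∠ ≈ 52.00°
∠L = (0°) − (68.66° + 52.00°) = -120.66°

-120.7°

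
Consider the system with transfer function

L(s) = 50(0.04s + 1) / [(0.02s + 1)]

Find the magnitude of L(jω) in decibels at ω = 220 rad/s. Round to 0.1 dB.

At ω = 220 rad/s:
zero (1 + j220·0.04) = 1 + j8.8 → |·| ≈ 8.8566, ∠ ≈ 83.52°
pole (1 + j220·0.02) = 1 + j4.4 → |·| ≈ 4.5122, ∠ ≈ 77.20°
|L| = 50 · 8.8566 / (4.5122) ≈ 98.141
Gain = 20 log₁₀(98.141) ≈ 39.84 dB

39.8 dB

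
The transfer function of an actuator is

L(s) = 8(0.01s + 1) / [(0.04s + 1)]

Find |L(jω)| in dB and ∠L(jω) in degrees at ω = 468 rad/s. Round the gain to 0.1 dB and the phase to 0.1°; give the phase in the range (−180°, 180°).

6.2 dB, -9.0°

At ω = 468 rad/s:
zero (1 + j468·0.01) = 1 + j4.68 → |·| ≈ 4.7856, ∠ ≈ 77.94°
pole (1 + j468·0.04) = 1 + j18.72 → |·| ≈ 18.747, ∠ ≈ 86.94°
|L| = 8 · 4.7856 / (18.747) ≈ 2.0422
Gain = 20 log₁₀(2.0422) ≈ 6.20 dB
∠L = (77.94°) − (86.94°) = -9.00°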